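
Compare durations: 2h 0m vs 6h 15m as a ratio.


8:25 (0.32)

Duration 1: 120 minutes
Duration 2: 375 minutes
Ratio = 120:375
GCD = 15
Simplified = 8:25
As a decimal: 8/25 = 0.32


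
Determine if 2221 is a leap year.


No

Rules: divisible by 4 AND (not by 100 OR by 400)
2221 ÷ 4 = 555 remainder 1 → not divisible by 4
Not divisible by 4 → not a leap year


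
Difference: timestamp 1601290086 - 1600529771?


Difference = 1601290086 - 1600529771 = 760315 seconds
In hours: 760315 / 3600 ≈ 211.2
In days: 760315 / 86400 ≈ 8.80

760315 seconds (211.2 hours / 8.80 days)


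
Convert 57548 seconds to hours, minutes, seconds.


Hours: 57548 ÷ 3600 = 15 remainder 3548
Minutes: 3548 ÷ 60 = 59 remainder 8
Seconds: 8

15h 59m 8s


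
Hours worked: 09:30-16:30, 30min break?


Total time = (16×60+30) - (9×60+30)
= 990 - 570 = 420 min
Minus break: 420 - 30 = 390 min
= 6h 30m

6h 30m (390 minutes)


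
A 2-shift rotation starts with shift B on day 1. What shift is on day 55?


Shift B

Shifts: A, B
Start: B (index 1)
Day 55: (1 + 55 - 1) mod 2
= 55 mod 2
= 1
Index 1 → shift B


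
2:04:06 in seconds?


Hours: 2 × 3600 = 7200
Minutes: 4 × 60 = 240
Seconds: 6
Total = 7200 + 240 + 6 = 7446

7446 seconds


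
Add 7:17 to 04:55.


Start: 295 minutes from midnight
Add: 437 minutes
Total: 732 minutes
Hours: 732 ÷ 60 = 12 remainder 12

12:12


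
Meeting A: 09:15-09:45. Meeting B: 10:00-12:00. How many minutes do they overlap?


Meeting A: 555-585 (in minutes from midnight)
Meeting B: 600-720
Overlap start = max(555, 600) = 600
Overlap end = min(585, 720) = 585
Overlap = max(0, 585 - 600) = 0 min

0 minutes


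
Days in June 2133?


30 days

Month: June (month 6)
June has 30 days


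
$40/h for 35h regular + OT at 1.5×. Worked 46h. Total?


$2060.00

Regular: 35h × $40 = $1400.00
Overtime: 46 - 35 = 11h
OT pay: 11h × $40 × 1.5 = $660.00
Total = $1400.00 + $660.00 = $2060.00


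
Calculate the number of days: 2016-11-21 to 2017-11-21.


365 days

From November 21, 2016 to November 21, 2017
Rest of November 2016: 30 - 21 = 9
Full months: December 31, January 31, February 2017 28, March 31, April 30, May 31, June 30, July 31, August 31, September 30, October 31
Days into November 2017: 21
Total = 9 + 31 + 31 + 28 + 31 + 30 + 31 + 30 + 31 + 31 + 30 + 31 + 21 = 365 days


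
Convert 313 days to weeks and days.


44 weeks 5 days

Weeks: 313 ÷ 7 = 44 remainder 5


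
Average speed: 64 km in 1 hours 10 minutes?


Distance: 64 km
Time: 1h 10m = 70 min = 70/60 = 7/6 hours
Speed = 64 ÷ (7/6) = 64 × 6 / 7 = 384/7 ≈ 54.9 km/h

54.9 km/h


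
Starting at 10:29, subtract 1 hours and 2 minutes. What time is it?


Start: 629 minutes from midnight
Subtract: 62 minutes
Remaining: 629 - 62 = 567
Hours: 9, Minutes: 27

09:27


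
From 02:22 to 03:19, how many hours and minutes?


0h 57m

End time in minutes: 3×60 + 19 = 199
Start time in minutes: 2×60 + 22 = 142
Difference = 199 - 142 = 57 minutes
= 0 hours 57 minutes


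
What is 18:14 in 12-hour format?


6:14 PM

Hour: 18
18 - 12 = 6 → PM


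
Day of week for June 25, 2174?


Zeller's congruence:
q=25, m=6, k=74, j=21
h = (25 + ⌊13×7/5⌋ + 74 + ⌊74/4⌋ + ⌊21/4⌋ - 2×21) mod 7
= (25 + 18 + 74 + 18 + 5 - 42) mod 7
= 98 mod 7 = 0
h=0 → Saturday

Saturday


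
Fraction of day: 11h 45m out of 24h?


0.4896 (48.96%)

Total minutes: 11×60 + 45 = 705
Day = 24×60 = 1440 minutes
Fraction = 705/1440 ≈ 0.4896
As a percentage: 705/1440 × 100 ≈ 48.96%


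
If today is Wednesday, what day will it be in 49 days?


Wednesday

Start: Wednesday (index 2)
(2 + 49) mod 7
= 51 mod 7
= 2
Index 2 → Wednesday


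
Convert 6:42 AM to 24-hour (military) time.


06:42

Input: 6:42 AM
AM hour stays: 6


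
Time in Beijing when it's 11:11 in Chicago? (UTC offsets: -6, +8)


01:11 (next day)

Time difference = UTC+8 - UTC-6 = +14 hours
New hour = (11 + 14) mod 24
= 25 mod 24 = 1
Minutes unchanged → 01:11; 25 ≥ 24 → next day


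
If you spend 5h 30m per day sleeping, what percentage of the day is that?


22.9%

Time: 330 minutes
Day: 1440 minutes
Percentage = (330/1440) × 100 ≈ 22.9%


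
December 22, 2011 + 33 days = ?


Start: December 22, 2011
Add 33 days
December 22 → January 1: 31 - 22 + 1 = 10 days (33 - 10 = 23 left)
January 1 + 23 = January 24, 2012

January 24, 2012


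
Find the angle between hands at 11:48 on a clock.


66.0°

Hour hand = 11×30 + 48×0.5 = 354.0°
Minute hand = 48×6 = 288°
Difference = |354.0 - 288| = 66.0°


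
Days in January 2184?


31 days

Month: January (month 1)
January has 31 days


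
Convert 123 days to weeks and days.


17 weeks 4 days

Weeks: 123 ÷ 7 = 17 remainder 4


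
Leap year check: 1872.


Rules: divisible by 4 AND (not by 100 OR by 400)
1872 ÷ 4 = 468 exactly → divisible by 4
1872 ÷ 100 = 18 remainder 72 → not divisible by 100
Divisible by 4 but not by 100 → leap year

Yes


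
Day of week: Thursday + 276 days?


Start: Thursday (index 3)
(3 + 276) mod 7
= 279 mod 7
= 6
Index 6 → Sunday

Sunday


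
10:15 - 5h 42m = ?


Start: 615 minutes from midnight
Subtract: 342 minutes
Remaining: 615 - 342 = 273
Hours: 4, Minutes: 33

04:33


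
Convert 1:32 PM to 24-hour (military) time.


13:32

Input: 1:32 PM
PM: 1 + 12 = 13


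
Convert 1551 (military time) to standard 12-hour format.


3:51 PM

Hour: 15
15 - 12 = 3 → PM


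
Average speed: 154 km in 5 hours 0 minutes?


Distance: 154 km
Time: 5 hours
Speed = 154 / 5 = 30.8 km/h

30.8 km/h


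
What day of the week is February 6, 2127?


Zeller's congruence:
q=6, m=14, k=26, j=21
h = (6 + ⌊13×15/5⌋ + 26 + ⌊26/4⌋ + ⌊21/4⌋ - 2×21) mod 7
= (6 + 39 + 26 + 6 + 5 - 42) mod 7
= 40 mod 7 = 5
h=5 → Thursday

Thursday


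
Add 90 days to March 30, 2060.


Start: March 30, 2060
Add 90 days
March 30 → April 1: 31 - 30 + 1 = 2 days (90 - 2 = 88 left)
April 1 → May 1: 30 - 1 + 1 = 30 days (88 - 30 = 58 left)
May 1 → June 1: 31 - 1 + 1 = 31 days (58 - 31 = 27 left)
June 1 + 27 = June 28, 2060

June 28, 2060


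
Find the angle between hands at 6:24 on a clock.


Hour hand = 6×30 + 24×0.5 = 192.0°
Minute hand = 24×6 = 144°
Difference = |192.0 - 144| = 48.0°

48.0°


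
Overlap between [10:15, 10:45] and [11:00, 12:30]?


Meeting A: 615-645 (in minutes from midnight)
Meeting B: 660-750
Overlap start = max(615, 660) = 660
Overlap end = min(645, 750) = 645
Overlap = max(0, 645 - 660) = 0 min

0 minutes


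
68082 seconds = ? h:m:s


18h 54m 42s

Hours: 68082 ÷ 3600 = 18 remainder 3282
Minutes: 3282 ÷ 60 = 54 remainder 42
Seconds: 42


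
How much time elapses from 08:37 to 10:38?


2h 1m

End time in minutes: 10×60 + 38 = 638
Start time in minutes: 8×60 + 37 = 517
Difference = 638 - 517 = 121 minutes
= 2 hours 1 minutes


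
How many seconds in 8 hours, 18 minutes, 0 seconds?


29880 seconds

Hours: 8 × 3600 = 28800
Minutes: 18 × 60 = 1080
Seconds: 0
Total = 28800 + 1080 + 0 = 29880


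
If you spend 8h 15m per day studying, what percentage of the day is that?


Time: 495 minutes
Day: 1440 minutes
Percentage = (495/1440) × 100 ≈ 34.4%

34.4%


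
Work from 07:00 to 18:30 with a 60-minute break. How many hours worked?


10h 30m (630 minutes)

Total time = (18×60+30) - (7×60+0)
= 1110 - 420 = 690 min
Minus break: 690 - 60 = 630 min
= 10h 30m


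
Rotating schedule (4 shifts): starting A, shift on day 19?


Shifts: A, B, C, D
Start: A (index 0)
Day 19: (0 + 19 - 1) mod 4
= 18 mod 4
= 2
Index 2 → shift C

Shift C


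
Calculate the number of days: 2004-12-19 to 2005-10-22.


From December 19, 2004 to October 22, 2005
Rest of December 2004: 31 - 19 = 12
Full months: January 31, February 2005 28, March 31, April 30, May 31, June 30, July 31, August 31, September 30
Days into October 2005: 22
Total = 12 + 31 + 28 + 31 + 30 + 31 + 30 + 31 + 31 + 30 + 22 = 307 days

307 days


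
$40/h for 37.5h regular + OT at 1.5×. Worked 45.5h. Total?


$1980.00

Regular: 37.5h × $40 = $1500.00
Overtime: 45.5 - 37.5 = 8.0h
OT pay: 8.0h × $40 × 1.5 = $480.00
Total = $1500.00 + $480.00 = $1980.00


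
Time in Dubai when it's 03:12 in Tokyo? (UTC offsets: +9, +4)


22:12 (previous day)

Time difference = UTC+4 - UTC+9 = -5 hours
New hour = (3 -5) mod 24
= -2 mod 24 = 22
Minutes unchanged → 22:12; -2 < 0 → previous day


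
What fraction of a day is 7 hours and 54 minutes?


0.3292 (32.92%)

Total minutes: 7×60 + 54 = 474
Day = 24×60 = 1440 minutes
Fraction = 474/1440 ≈ 0.3292
As a percentage: 474/1440 × 100 ≈ 32.92%


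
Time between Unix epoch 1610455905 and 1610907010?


Difference = 1610907010 - 1610455905 = 451105 seconds
In hours: 451105 / 3600 ≈ 125.3
In days: 451105 / 86400 ≈ 5.22

451105 seconds (125.3 hours / 5.22 days)


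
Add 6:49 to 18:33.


Start: 1113 minutes from midnight
Add: 409 minutes
Total: 1522 minutes
Hours: 1522 ÷ 60 = 25 remainder 22
25 ≥ 24 → 25 - 24 = 1 (next day)

01:22 (next day)


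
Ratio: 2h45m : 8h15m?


Duration 1: 165 minutes
Duration 2: 495 minutes
Ratio = 165:495
GCD = 165
Simplified = 1:3
As a decimal: 1/3 ≈ 0.33

1:3 (0.33)


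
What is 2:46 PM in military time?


Input: 2:46 PM
PM: 2 + 12 = 14

14:46


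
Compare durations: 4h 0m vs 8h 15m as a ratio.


16:33 (0.48)

Duration 1: 240 minutes
Duration 2: 495 minutes
Ratio = 240:495
GCD = 15
Simplified = 16:33
As a decimal: 16/33 ≈ 0.48


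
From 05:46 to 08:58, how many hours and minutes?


End time in minutes: 8×60 + 58 = 538
Start time in minutes: 5×60 + 46 = 346
Difference = 538 - 346 = 192 minutes
= 3 hours 12 minutes

3h 12m


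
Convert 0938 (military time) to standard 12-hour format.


Hour: 9
9 < 12 → AM

9:38 AM


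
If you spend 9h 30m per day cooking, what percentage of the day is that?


Time: 570 minutes
Day: 1440 minutes
Percentage = (570/1440) × 100 ≈ 39.6%

39.6%


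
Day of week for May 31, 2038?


Zeller's congruence:
q=31, m=5, k=38, j=20
h = (31 + ⌊13×6/5⌋ + 38 + ⌊38/4⌋ + ⌊20/4⌋ - 2×20) mod 7
= (31 + 15 + 38 + 9 + 5 - 40) mod 7
= 58 mod 7 = 2
h=2 → Monday

Monday


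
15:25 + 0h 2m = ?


15:27

Start: 925 minutes from midnight
Add: 2 minutes
Total: 927 minutes
Hours: 927 ÷ 60 = 15 remainder 27


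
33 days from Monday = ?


Saturday

Start: Monday (index 0)
(0 + 33) mod 7
= 33 mod 7
= 5
Index 5 → Saturday


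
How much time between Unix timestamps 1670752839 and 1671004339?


Difference = 1671004339 - 1670752839 = 251500 seconds
In hours: 251500 / 3600 ≈ 69.9
In days: 251500 / 86400 ≈ 2.91

251500 seconds (69.9 hours / 2.91 days)


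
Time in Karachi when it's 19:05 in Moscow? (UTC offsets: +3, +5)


Time difference = UTC+5 - UTC+3 = +2 hours
New hour = (19 + 2) mod 24
= 21 mod 24 = 21
Minutes unchanged → 21:05

21:05


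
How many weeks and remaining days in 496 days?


Weeks: 496 ÷ 7 = 70 remainder 6

70 weeks 6 days


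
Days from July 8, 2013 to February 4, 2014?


211 days

From July 8, 2013 to February 4, 2014
Rest of July 2013: 31 - 8 = 23
Full months: August 31, September 30, October 31, November 30, December 31, January 31
Days into February 2014: 4
Total = 23 + 31 + 30 + 31 + 30 + 31 + 31 + 4 = 211 days


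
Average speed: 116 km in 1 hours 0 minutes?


116.0 km/h

Distance: 116 km
Time: 1 hours
Speed = 116 / 1 = 116.0 km/h


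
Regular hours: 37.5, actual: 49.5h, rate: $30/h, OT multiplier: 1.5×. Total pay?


$1665.00

Regular: 37.5h × $30 = $1125.00
Overtime: 49.5 - 37.5 = 12.0h
OT pay: 12.0h × $30 × 1.5 = $540.00
Total = $1125.00 + $540.00 = $1665.00


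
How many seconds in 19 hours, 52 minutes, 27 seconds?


Hours: 19 × 3600 = 68400
Minutes: 52 × 60 = 3120
Seconds: 27
Total = 68400 + 3120 + 27 = 71547

71547 seconds


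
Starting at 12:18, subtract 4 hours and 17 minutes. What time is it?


08:01

Start: 738 minutes from midnight
Subtract: 257 minutes
Remaining: 738 - 257 = 481
Hours: 8, Minutes: 1


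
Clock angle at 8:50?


Hour hand = 8×30 + 50×0.5 = 265.0°
Minute hand = 50×6 = 300°
Difference = |265.0 - 300| = 35.0°

35.0°


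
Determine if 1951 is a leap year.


Rules: divisible by 4 AND (not by 100 OR by 400)
1951 ÷ 4 = 487 remainder 3 → not divisible by 4
Not divisible by 4 → not a leap year

No


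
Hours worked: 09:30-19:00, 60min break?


8h 30m (510 minutes)

Total time = (19×60+0) - (9×60+30)
= 1140 - 570 = 570 min
Minus break: 570 - 60 = 510 min
= 8h 30m


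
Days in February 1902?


28 days

Month: February (month 2)
February: 28 or 29 (leap year)
1902 leap year? No


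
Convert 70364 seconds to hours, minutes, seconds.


Hours: 70364 ÷ 3600 = 19 remainder 1964
Minutes: 1964 ÷ 60 = 32 remainder 44
Seconds: 44

19h 32m 44s


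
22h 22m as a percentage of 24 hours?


Total minutes: 22×60 + 22 = 1342
Day = 24×60 = 1440 minutes
Fraction = 1342/1440 ≈ 0.9319
As a percentage: 1342/1440 × 100 ≈ 93.19%

0.9319 (93.19%)


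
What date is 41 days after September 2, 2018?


Start: September 2, 2018
Add 41 days
September 2 → October 1: 30 - 2 + 1 = 29 days (41 - 29 = 12 left)
October 1 + 12 = October 13, 2018

October 13, 2018


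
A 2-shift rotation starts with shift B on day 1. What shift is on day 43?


Shifts: A, B
Start: B (index 1)
Day 43: (1 + 43 - 1) mod 2
= 43 mod 2
= 1
Index 1 → shift B

Shift B


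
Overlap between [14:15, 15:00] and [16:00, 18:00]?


Meeting A: 855-900 (in minutes from midnight)
Meeting B: 960-1080
Overlap start = max(855, 960) = 960
Overlap end = min(900, 1080) = 900
Overlap = max(0, 900 - 960) = 0 min

0 minutes


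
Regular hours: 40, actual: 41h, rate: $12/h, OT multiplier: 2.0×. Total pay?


$504.00

Regular: 40h × $12 = $480.00
Overtime: 41 - 40 = 1h
OT pay: 1h × $12 × 2.0 = $24.00
Total = $480.00 + $24.00 = $504.00


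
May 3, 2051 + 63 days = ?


Start: May 3, 2051
Add 63 days
May 3 → June 1: 31 - 3 + 1 = 29 days (63 - 29 = 34 left)
June 1 → July 1: 30 - 1 + 1 = 30 days (34 - 30 = 4 left)
July 1 + 4 = July 5, 2051

July 5, 2051


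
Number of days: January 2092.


Month: January (month 1)
January has 31 days

31 days


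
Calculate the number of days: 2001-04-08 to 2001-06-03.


56 days

From April 8, 2001 to June 3, 2001
Rest of April 2001: 30 - 8 = 22
Full months: May 31
Days into June 2001: 3
Total = 22 + 31 + 3 = 56 days


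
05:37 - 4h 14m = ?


Start: 337 minutes from midnight
Subtract: 254 minutes
Remaining: 337 - 254 = 83
Hours: 1, Minutes: 23

01:23


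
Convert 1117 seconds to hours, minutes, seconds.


0h 18m 37s

Hours: 1117 ÷ 3600 = 0 remainder 1117
Minutes: 1117 ÷ 60 = 18 remainder 37
Seconds: 37


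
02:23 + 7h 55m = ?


Start: 143 minutes from midnight
Add: 475 minutes
Total: 618 minutes
Hours: 618 ÷ 60 = 10 remainder 18

10:18


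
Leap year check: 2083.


No

Rules: divisible by 4 AND (not by 100 OR by 400)
2083 ÷ 4 = 520 remainder 3 → not divisible by 4
Not divisible by 4 → not a leap year


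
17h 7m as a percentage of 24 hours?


Total minutes: 17×60 + 7 = 1027
Day = 24×60 = 1440 minutes
Fraction = 1027/1440 ≈ 0.7132
As a percentage: 1027/1440 × 100 ≈ 71.32%

0.7132 (71.32%)


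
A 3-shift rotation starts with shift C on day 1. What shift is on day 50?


Shifts: A, B, C
Start: C (index 2)
Day 50: (2 + 50 - 1) mod 3
= 51 mod 3
= 0
Index 0 → shift A

Shift A


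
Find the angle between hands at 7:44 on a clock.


32.0°

Hour hand = 7×30 + 44×0.5 = 232.0°
Minute hand = 44×6 = 264°
Difference = |232.0 - 264| = 32.0°


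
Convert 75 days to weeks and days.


10 weeks 5 days

Weeks: 75 ÷ 7 = 10 remainder 5


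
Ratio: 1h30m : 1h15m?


6:5 (1.20)

Duration 1: 90 minutes
Duration 2: 75 minutes
Ratio = 90:75
GCD = 15
Simplified = 6:5
As a decimal: 6/5 = 1.20


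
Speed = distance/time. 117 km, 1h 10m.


Distance: 117 km
Time: 1h 10m = 70 min = 70/60 = 7/6 hours
Speed = 117 ÷ (7/6) = 117 × 6 / 7 = 702/7 ≈ 100.3 km/h

100.3 km/h


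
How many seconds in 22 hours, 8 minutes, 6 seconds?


Hours: 22 × 3600 = 79200
Minutes: 8 × 60 = 480
Seconds: 6
Total = 79200 + 480 + 6 = 79686

79686 seconds


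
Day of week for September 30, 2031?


Tuesday

Zeller's congruence:
q=30, m=9, k=31, j=20
h = (30 + ⌊13×10/5⌋ + 31 + ⌊31/4⌋ + ⌊20/4⌋ - 2×20) mod 7
= (30 + 26 + 31 + 7 + 5 - 40) mod 7
= 59 mod 7 = 3
h=3 → Tuesday


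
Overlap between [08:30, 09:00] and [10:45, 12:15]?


0 minutes

Meeting A: 510-540 (in minutes from midnight)
Meeting B: 645-735
Overlap start = max(510, 645) = 645
Overlap end = min(540, 735) = 540
Overlap = max(0, 540 - 645) = 0 min


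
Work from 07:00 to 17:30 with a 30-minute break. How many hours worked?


Total time = (17×60+30) - (7×60+0)
= 1050 - 420 = 630 min
Minus break: 630 - 30 = 600 min
= 10h 0m

10h 0m (600 minutes)


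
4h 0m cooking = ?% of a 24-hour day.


16.7%

Time: 240 minutes
Day: 1440 minutes
Percentage = (240/1440) × 100 ≈ 16.7%


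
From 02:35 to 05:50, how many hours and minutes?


End time in minutes: 5×60 + 50 = 350
Start time in minutes: 2×60 + 35 = 155
Difference = 350 - 155 = 195 minutes
= 3 hours 15 minutes

3h 15m


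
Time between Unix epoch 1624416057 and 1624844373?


Difference = 1624844373 - 1624416057 = 428316 seconds
In hours: 428316 / 3600 ≈ 119.0
In days: 428316 / 86400 ≈ 4.96

428316 seconds (119.0 hours / 4.96 days)


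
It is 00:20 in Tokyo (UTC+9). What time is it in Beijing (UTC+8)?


Time difference = UTC+8 - UTC+9 = -1 hours
New hour = (0 -1) mod 24
= -1 mod 24 = 23
Minutes unchanged → 23:20; -1 < 0 → previous day

23:20 (previous day)


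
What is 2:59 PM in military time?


Input: 2:59 PM
PM: 2 + 12 = 14

14:59


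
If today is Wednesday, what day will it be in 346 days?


Saturday

Start: Wednesday (index 2)
(2 + 346) mod 7
= 348 mod 7
= 5
Index 5 → Saturday


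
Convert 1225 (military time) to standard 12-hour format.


12:25 PM

Hour: 12
12 → 12 PM (noon)


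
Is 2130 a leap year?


Rules: divisible by 4 AND (not by 100 OR by 400)
2130 ÷ 4 = 532 remainder 2 → not divisible by 4
Not divisible by 4 → not a leap year

No


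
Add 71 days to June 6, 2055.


Start: June 6, 2055
Add 71 days
June 6 → July 1: 30 - 6 + 1 = 25 days (71 - 25 = 46 left)
July 1 → August 1: 31 - 1 + 1 = 31 days (46 - 31 = 15 left)
August 1 + 15 = August 16, 2055

August 16, 2055


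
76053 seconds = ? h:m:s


Hours: 76053 ÷ 3600 = 21 remainder 453
Minutes: 453 ÷ 60 = 7 remainder 33
Seconds: 33

21h 7m 33s


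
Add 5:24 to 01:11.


06:35

Start: 71 minutes from midnight
Add: 324 minutes
Total: 395 minutes
Hours: 395 ÷ 60 = 6 remainder 35


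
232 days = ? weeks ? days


Weeks: 232 ÷ 7 = 33 remainder 1

33 weeks 1 days


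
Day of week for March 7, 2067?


Monday

Zeller's congruence:
q=7, m=3, k=67, j=20
h = (7 + ⌊13×4/5⌋ + 67 + ⌊67/4⌋ + ⌊20/4⌋ - 2×20) mod 7
= (7 + 10 + 67 + 16 + 5 - 40) mod 7
= 65 mod 7 = 2
h=2 → Monday


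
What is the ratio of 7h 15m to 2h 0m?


29:8 (3.63)

Duration 1: 435 minutes
Duration 2: 120 minutes
Ratio = 435:120
GCD = 15
Simplified = 29:8
As a decimal: 29/8 ≈ 3.63


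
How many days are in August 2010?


31 days

Month: August (month 8)
August has 31 days


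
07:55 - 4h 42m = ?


Start: 475 minutes from midnight
Subtract: 282 minutes
Remaining: 475 - 282 = 193
Hours: 3, Minutes: 13

03:13


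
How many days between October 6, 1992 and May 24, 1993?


230 days

From October 6, 1992 to May 24, 1993
Rest of October 1992: 31 - 6 = 25
Full months: November 30, December 31, January 31, February 1993 28, March 31, April 30
Days into May 1993: 24
Total = 25 + 30 + 31 + 31 + 28 + 31 + 30 + 24 = 230 days


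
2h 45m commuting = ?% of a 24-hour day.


Time: 165 minutes
Day: 1440 minutes
Percentage = (165/1440) × 100 ≈ 11.5%

11.5%


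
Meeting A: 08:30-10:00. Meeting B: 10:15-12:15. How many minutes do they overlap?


Meeting A: 510-600 (in minutes from midnight)
Meeting B: 615-735
Overlap start = max(510, 615) = 615
Overlap end = min(600, 735) = 600
Overlap = max(0, 600 - 615) = 0 min

0 minutes


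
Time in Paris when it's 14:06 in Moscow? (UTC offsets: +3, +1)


12:06

Time difference = UTC+1 - UTC+3 = -2 hours
New hour = (14 -2) mod 24
= 12 mod 24 = 12
Minutes unchanged → 12:06


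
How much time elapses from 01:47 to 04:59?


End time in minutes: 4×60 + 59 = 299
Start time in minutes: 1×60 + 47 = 107
Difference = 299 - 107 = 192 minutes
= 3 hours 12 minutes

3h 12m


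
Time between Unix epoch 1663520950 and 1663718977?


198027 seconds (55.0 hours / 2.29 days)

Difference = 1663718977 - 1663520950 = 198027 seconds
In hours: 198027 / 3600 ≈ 55.0
In days: 198027 / 86400 ≈ 2.29


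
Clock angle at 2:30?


105.0°

Hour hand = 2×30 + 30×0.5 = 75.0°
Minute hand = 30×6 = 180°
Difference = |75.0 - 180| = 105.0°


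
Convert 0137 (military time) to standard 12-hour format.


Hour: 1
1 < 12 → AM

1:37 AM


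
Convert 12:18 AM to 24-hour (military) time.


Input: 12:18 AM
12 AM → 00 (midnight)

00:18


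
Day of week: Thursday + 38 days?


Start: Thursday (index 3)
(3 + 38) mod 7
= 41 mod 7
= 6
Index 6 → Sunday

Sunday


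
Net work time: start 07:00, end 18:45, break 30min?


11h 15m (675 minutes)

Total time = (18×60+45) - (7×60+0)
= 1125 - 420 = 705 min
Minus break: 705 - 30 = 675 min
= 11h 15m


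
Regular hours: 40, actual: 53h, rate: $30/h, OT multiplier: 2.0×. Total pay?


Regular: 40h × $30 = $1200.00
Overtime: 53 - 40 = 13h
OT pay: 13h × $30 × 2.0 = $780.00
Total = $1200.00 + $780.00 = $1980.00

$1980.00


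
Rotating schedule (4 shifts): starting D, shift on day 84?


Shift C

Shifts: A, B, C, D
Start: D (index 3)
Day 84: (3 + 84 - 1) mod 4
= 86 mod 4
= 2
Index 2 → shift C


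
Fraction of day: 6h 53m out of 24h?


0.2868 (28.68%)

Total minutes: 6×60 + 53 = 413
Day = 24×60 = 1440 minutes
Fraction = 413/1440 ≈ 0.2868
As a percentage: 413/1440 × 100 ≈ 28.68%


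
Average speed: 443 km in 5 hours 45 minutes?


Distance: 443 km
Time: 5h 45m = 345 min = 345/60 = 23/4 hours
Speed = 443 ÷ (23/4) = 443 × 4 / 23 = 1772/23 ≈ 77.0 km/h

77.0 km/h


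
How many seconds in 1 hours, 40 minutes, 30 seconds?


6030 seconds

Hours: 1 × 3600 = 3600
Minutes: 40 × 60 = 2400
Seconds: 30
Total = 3600 + 2400 + 30 = 6030


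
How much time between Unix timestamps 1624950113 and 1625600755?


650642 seconds (180.7 hours / 7.53 days)

Difference = 1625600755 - 1624950113 = 650642 seconds
In hours: 650642 / 3600 ≈ 180.7
In days: 650642 / 86400 ≈ 7.53


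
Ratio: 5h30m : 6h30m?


11:13 (0.85)

Duration 1: 330 minutes
Duration 2: 390 minutes
Ratio = 330:390
GCD = 30
Simplified = 11:13
As a decimal: 11/13 ≈ 0.85


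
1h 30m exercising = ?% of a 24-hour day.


6.3%

Time: 90 minutes
Day: 1440 minutes
Percentage = (90/1440) × 100 ≈ 6.3%


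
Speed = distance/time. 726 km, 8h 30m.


85.4 km/h

Distance: 726 km
Time: 8h 30m = 510 min = 510/60 = 17/2 hours
Speed = 726 ÷ (17/2) = 726 × 2 / 17 = 1452/17 ≈ 85.4 km/h


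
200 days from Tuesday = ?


Saturday

Start: Tuesday (index 1)
(1 + 200) mod 7
= 201 mod 7
= 5
Index 5 → Saturday


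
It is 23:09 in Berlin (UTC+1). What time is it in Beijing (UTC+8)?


06:09 (next day)

Time difference = UTC+8 - UTC+1 = +7 hours
New hour = (23 + 7) mod 24
= 30 mod 24 = 6
Minutes unchanged → 06:09; 30 ≥ 24 → next day


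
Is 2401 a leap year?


Rules: divisible by 4 AND (not by 100 OR by 400)
2401 ÷ 4 = 600 remainder 1 → not divisible by 4
Not divisible by 4 → not a leap year

No


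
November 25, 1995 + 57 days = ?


January 21, 1996

Start: November 25, 1995
Add 57 days
November 25 → December 1: 30 - 25 + 1 = 6 days (57 - 6 = 51 left)
December 1 → January 1: 31 - 1 + 1 = 31 days (51 - 31 = 20 left)
January 1 + 20 = January 21, 1996


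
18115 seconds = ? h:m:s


5h 1m 55s

Hours: 18115 ÷ 3600 = 5 remainder 115
Minutes: 115 ÷ 60 = 1 remainder 55
Seconds: 55


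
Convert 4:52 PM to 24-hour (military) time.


Input: 4:52 PM
PM: 4 + 12 = 16

16:52


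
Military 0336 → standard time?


3:36 AM

Hour: 3
3 < 12 → AM


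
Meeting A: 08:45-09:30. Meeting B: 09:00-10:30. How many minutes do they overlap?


30 minutes

Meeting A: 525-570 (in minutes from midnight)
Meeting B: 540-630
Overlap start = max(525, 540) = 540
Overlap end = min(570, 630) = 570
Overlap = max(0, 570 - 540) = 30 min


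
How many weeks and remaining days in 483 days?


Weeks: 483 ÷ 7 = 69 remainder 0

69 weeks 0 days


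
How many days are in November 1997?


Month: November (month 11)
November has 30 days

30 days


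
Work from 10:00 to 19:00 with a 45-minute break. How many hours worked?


8h 15m (495 minutes)

Total time = (19×60+0) - (10×60+0)
= 1140 - 600 = 540 min
Minus break: 540 - 45 = 495 min
= 8h 15m


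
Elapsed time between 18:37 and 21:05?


End time in minutes: 21×60 + 5 = 1265
Start time in minutes: 18×60 + 37 = 1117
Difference = 1265 - 1117 = 148 minutes
= 2 hours 28 minutes

2h 28m


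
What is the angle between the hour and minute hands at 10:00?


Hour hand = 10×30 + 0×0.5 = 300.0°
Minute hand = 0×6 = 0°
Difference = |300.0 - 0| = 300.0°
Since > 180°: 360 - 300.0 = 60.0°

60.0°


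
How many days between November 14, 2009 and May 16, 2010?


From November 14, 2009 to May 16, 2010
Rest of November 2009: 30 - 14 = 16
Full months: December 31, January 31, February 2010 28, March 31, April 30
Days into May 2010: 16
Total = 16 + 31 + 31 + 28 + 31 + 30 + 16 = 183 days

183 days


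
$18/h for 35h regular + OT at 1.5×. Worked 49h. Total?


$1008.00

Regular: 35h × $18 = $630.00
Overtime: 49 - 35 = 14h
OT pay: 14h × $18 × 1.5 = $378.00
Total = $630.00 + $378.00 = $1008.00


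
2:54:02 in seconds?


Hours: 2 × 3600 = 7200
Minutes: 54 × 60 = 3240
Seconds: 2
Total = 7200 + 3240 + 2 = 10442

10442 seconds


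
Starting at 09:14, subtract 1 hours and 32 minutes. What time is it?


Start: 554 minutes from midnight
Subtract: 92 minutes
Remaining: 554 - 92 = 462
Hours: 7, Minutes: 42

07:42


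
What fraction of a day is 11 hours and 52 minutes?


0.4944 (49.44%)

Total minutes: 11×60 + 52 = 712
Day = 24×60 = 1440 minutes
Fraction = 712/1440 ≈ 0.4944
As a percentage: 712/1440 × 100 ≈ 49.44%


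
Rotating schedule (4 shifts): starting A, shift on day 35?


Shift C

Shifts: A, B, C, D
Start: A (index 0)
Day 35: (0 + 35 - 1) mod 4
= 34 mod 4
= 2
Index 2 → shift C


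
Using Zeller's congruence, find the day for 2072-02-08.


Monday

Zeller's congruence:
q=8, m=14, k=71, j=20
h = (8 + ⌊13×15/5⌋ + 71 + ⌊71/4⌋ + ⌊20/4⌋ - 2×20) mod 7
= (8 + 39 + 71 + 17 + 5 - 40) mod 7
= 100 mod 7 = 2
h=2 → Monday


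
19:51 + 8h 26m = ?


04:17 (next day)

Start: 1191 minutes from midnight
Add: 506 minutes
Total: 1697 minutes
Hours: 1697 ÷ 60 = 28 remainder 17
28 ≥ 24 → 28 - 24 = 4 (next day)


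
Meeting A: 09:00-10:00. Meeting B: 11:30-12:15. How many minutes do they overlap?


Meeting A: 540-600 (in minutes from midnight)
Meeting B: 690-735
Overlap start = max(540, 690) = 690
Overlap end = min(600, 735) = 600
Overlap = max(0, 600 - 690) = 0 min

0 minutes


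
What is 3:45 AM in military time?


03:45

Input: 3:45 AM
AM hour stays: 3


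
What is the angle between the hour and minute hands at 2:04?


38.0°

Hour hand = 2×30 + 4×0.5 = 62.0°
Minute hand = 4×6 = 24°
Difference = |62.0 - 24| = 38.0°


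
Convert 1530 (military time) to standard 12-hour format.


3:30 PM

Hour: 15
15 - 12 = 3 → PM


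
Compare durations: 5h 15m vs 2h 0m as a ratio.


21:8 (2.63)

Duration 1: 315 minutes
Duration 2: 120 minutes
Ratio = 315:120
GCD = 15
Simplified = 21:8
As a decimal: 21/8 ≈ 2.63


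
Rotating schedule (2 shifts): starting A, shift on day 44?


Shift B

Shifts: A, B
Start: A (index 0)
Day 44: (0 + 44 - 1) mod 2
= 43 mod 2
= 1
Index 1 → shift B


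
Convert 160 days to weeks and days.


Weeks: 160 ÷ 7 = 22 remainder 6

22 weeks 6 days


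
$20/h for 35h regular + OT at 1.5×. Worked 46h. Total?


$1030.00

Regular: 35h × $20 = $700.00
Overtime: 46 - 35 = 11h
OT pay: 11h × $20 × 1.5 = $330.00
Total = $700.00 + $330.00 = $1030.00


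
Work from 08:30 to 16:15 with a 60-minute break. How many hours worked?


6h 45m (405 minutes)

Total time = (16×60+15) - (8×60+30)
= 975 - 510 = 465 min
Minus break: 465 - 60 = 405 min
= 6h 45m


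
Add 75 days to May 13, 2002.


Start: May 13, 2002
Add 75 days
May 13 → June 1: 31 - 13 + 1 = 19 days (75 - 19 = 56 left)
June 1 → July 1: 30 - 1 + 1 = 30 days (56 - 30 = 26 left)
July 1 + 26 = July 27, 2002

July 27, 2002


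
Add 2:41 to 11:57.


14:38

Start: 717 minutes from midnight
Add: 161 minutes
Total: 878 minutes
Hours: 878 ÷ 60 = 14 remainder 38


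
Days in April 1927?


30 days

Month: April (month 4)
April has 30 days


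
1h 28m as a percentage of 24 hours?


Total minutes: 1×60 + 28 = 88
Day = 24×60 = 1440 minutes
Fraction = 88/1440 ≈ 0.0611
As a percentage: 88/1440 × 100 ≈ 6.11%

0.0611 (6.11%)


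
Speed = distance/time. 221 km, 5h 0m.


Distance: 221 km
Time: 5 hours
Speed = 221 / 5 = 44.2 km/h

44.2 km/h


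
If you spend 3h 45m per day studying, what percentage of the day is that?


15.6%

Time: 225 minutes
Day: 1440 minutes
Percentage = (225/1440) × 100 ≈ 15.6%


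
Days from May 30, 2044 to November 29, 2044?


183 days

From May 30, 2044 to November 29, 2044
Rest of May 2044: 31 - 30 = 1
Full months: June 30, July 31, August 31, September 30, October 31
Days into November 2044: 29
Total = 1 + 30 + 31 + 31 + 30 + 31 + 29 = 183 days


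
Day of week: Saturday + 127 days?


Sunday

Start: Saturday (index 5)
(5 + 127) mod 7
= 132 mod 7
= 6
Index 6 → Sunday


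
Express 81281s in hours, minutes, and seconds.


22h 34m 41s

Hours: 81281 ÷ 3600 = 22 remainder 2081
Minutes: 2081 ÷ 60 = 34 remainder 41
Seconds: 41


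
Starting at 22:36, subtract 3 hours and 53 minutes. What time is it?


Start: 1356 minutes from midnight
Subtract: 233 minutes
Remaining: 1356 - 233 = 1123
Hours: 18, Minutes: 43

18:43


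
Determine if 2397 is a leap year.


No

Rules: divisible by 4 AND (not by 100 OR by 400)
2397 ÷ 4 = 599 remainder 1 → not divisible by 4
Not divisible by 4 → not a leap year


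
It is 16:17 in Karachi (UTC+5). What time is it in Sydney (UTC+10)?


Time difference = UTC+10 - UTC+5 = +5 hours
New hour = (16 + 5) mod 24
= 21 mod 24 = 21
Minutes unchanged → 21:17

21:17


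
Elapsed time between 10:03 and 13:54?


End time in minutes: 13×60 + 54 = 834
Start time in minutes: 10×60 + 3 = 603
Difference = 834 - 603 = 231 minutes
= 3 hours 51 minutes

3h 51m


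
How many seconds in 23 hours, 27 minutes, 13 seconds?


84433 seconds

Hours: 23 × 3600 = 82800
Minutes: 27 × 60 = 1620
Seconds: 13
Total = 82800 + 1620 + 13 = 84433


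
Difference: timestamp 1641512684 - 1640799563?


713121 seconds (198.1 hours / 8.25 days)

Difference = 1641512684 - 1640799563 = 713121 seconds
In hours: 713121 / 3600 ≈ 198.1
In days: 713121 / 86400 ≈ 8.25


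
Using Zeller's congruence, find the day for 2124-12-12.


Tuesday

Zeller's congruence:
q=12, m=12, k=24, j=21
h = (12 + ⌊13×13/5⌋ + 24 + ⌊24/4⌋ + ⌊21/4⌋ - 2×21) mod 7
= (12 + 33 + 24 + 6 + 5 - 42) mod 7
= 38 mod 7 = 3
h=3 → Tuesday


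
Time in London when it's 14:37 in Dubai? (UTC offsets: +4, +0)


Time difference = UTC+0 - UTC+4 = -4 hours
New hour = (14 -4) mod 24
= 10 mod 24 = 10
Minutes unchanged → 10:37

10:37


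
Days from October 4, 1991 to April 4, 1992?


183 days

From October 4, 1991 to April 4, 1992
Rest of October 1991: 31 - 4 = 27
Full months: November 30, December 31, January 31, February 1992 29, March 31
Days into April 1992: 4
Total = 27 + 30 + 31 + 31 + 29 + 31 + 4 = 183 days


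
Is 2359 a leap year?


No

Rules: divisible by 4 AND (not by 100 OR by 400)
2359 ÷ 4 = 589 remainder 3 → not divisible by 4
Not divisible by 4 → not a leap year


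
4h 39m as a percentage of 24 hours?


0.1938 (19.38%)

Total minutes: 4×60 + 39 = 279
Day = 24×60 = 1440 minutes
Fraction = 279/1440 ≈ 0.1938
As a percentage: 279/1440 × 100 ≈ 19.38%


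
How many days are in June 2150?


30 days

Month: June (month 6)
June has 30 days


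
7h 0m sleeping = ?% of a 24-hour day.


Time: 420 minutes
Day: 1440 minutes
Percentage = (420/1440) × 100 ≈ 29.2%

29.2%


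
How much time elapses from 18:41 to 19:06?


0h 25m

End time in minutes: 19×60 + 6 = 1146
Start time in minutes: 18×60 + 41 = 1121
Difference = 1146 - 1121 = 25 minutes
= 0 hours 25 minutes


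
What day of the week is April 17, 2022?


Sunday

Zeller's congruence:
q=17, m=4, k=22, j=20
h = (17 + ⌊13×5/5⌋ + 22 + ⌊22/4⌋ + ⌊20/4⌋ - 2×20) mod 7
= (17 + 13 + 22 + 5 + 5 - 40) mod 7
= 22 mod 7 = 1
h=1 → Sunday


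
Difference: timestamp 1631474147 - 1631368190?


Difference = 1631474147 - 1631368190 = 105957 seconds
In hours: 105957 / 3600 ≈ 29.4
In days: 105957 / 86400 ≈ 1.23

105957 seconds (29.4 hours / 1.23 days)


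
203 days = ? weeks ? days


Weeks: 203 ÷ 7 = 29 remainder 0

29 weeks 0 days


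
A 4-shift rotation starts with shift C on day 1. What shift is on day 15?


Shifts: A, B, C, D
Start: C (index 2)
Day 15: (2 + 15 - 1) mod 4
= 16 mod 4
= 0
Index 0 → shift A

Shift A


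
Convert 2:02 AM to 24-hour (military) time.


Input: 2:02 AM
AM hour stays: 2

02:02


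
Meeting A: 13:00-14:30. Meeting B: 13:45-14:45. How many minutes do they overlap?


Meeting A: 780-870 (in minutes from midnight)
Meeting B: 825-885
Overlap start = max(780, 825) = 825
Overlap end = min(870, 885) = 870
Overlap = max(0, 870 - 825) = 45 min

45 minutes


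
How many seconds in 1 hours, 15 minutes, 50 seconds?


Hours: 1 × 3600 = 3600
Minutes: 15 × 60 = 900
Seconds: 50
Total = 3600 + 900 + 50 = 4550

4550 seconds


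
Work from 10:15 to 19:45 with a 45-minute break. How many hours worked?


Total time = (19×60+45) - (10×60+15)
= 1185 - 615 = 570 min
Minus break: 570 - 45 = 525 min
= 8h 45m

8h 45m (525 minutes)


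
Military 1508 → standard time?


Hour: 15
15 - 12 = 3 → PM

3:08 PM


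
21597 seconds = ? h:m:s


Hours: 21597 ÷ 3600 = 5 remainder 3597
Minutes: 3597 ÷ 60 = 59 remainder 57
Seconds: 57

5h 59m 57s


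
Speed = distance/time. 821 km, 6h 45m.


Distance: 821 km
Time: 6h 45m = 405 min = 405/60 = 27/4 hours
Speed = 821 ÷ (27/4) = 821 × 4 / 27 = 3284/27 ≈ 121.6 km/h

121.6 km/h


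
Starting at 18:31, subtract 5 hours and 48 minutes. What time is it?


Start: 1111 minutes from midnight
Subtract: 348 minutes
Remaining: 1111 - 348 = 763
Hours: 12, Minutes: 43

12:43


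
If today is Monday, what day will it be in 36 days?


Start: Monday (index 0)
(0 + 36) mod 7
= 36 mod 7
= 1
Index 1 → Tuesday

Tuesday


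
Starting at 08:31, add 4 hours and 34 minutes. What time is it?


13:05

Start: 511 minutes from midnight
Add: 274 minutes
Total: 785 minutes
Hours: 785 ÷ 60 = 13 remainder 5


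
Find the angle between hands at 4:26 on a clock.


Hour hand = 4×30 + 26×0.5 = 133.0°
Minute hand = 26×6 = 156°
Difference = |133.0 - 156| = 23.0°

23.0°


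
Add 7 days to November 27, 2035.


December 4, 2035

Start: November 27, 2035
Add 7 days
November 27 → December 1: 30 - 27 + 1 = 4 days (7 - 4 = 3 left)
December 1 + 3 = December 4, 2035


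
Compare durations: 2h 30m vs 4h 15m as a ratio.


10:17 (0.59)

Duration 1: 150 minutes
Duration 2: 255 minutes
Ratio = 150:255
GCD = 15
Simplified = 10:17
As a decimal: 10/17 ≈ 0.59


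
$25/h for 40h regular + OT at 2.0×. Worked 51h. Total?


$1550.00

Regular: 40h × $25 = $1000.00
Overtime: 51 - 40 = 11h
OT pay: 11h × $25 × 2.0 = $550.00
Total = $1000.00 + $550.00 = $1550.00


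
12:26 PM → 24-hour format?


12:26

Input: 12:26 PM
12 PM → 12 (noon)


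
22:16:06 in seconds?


80166 seconds

Hours: 22 × 3600 = 79200
Minutes: 16 × 60 = 960
Seconds: 6
Total = 79200 + 960 + 6 = 80166


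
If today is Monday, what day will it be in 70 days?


Monday

Start: Monday (index 0)
(0 + 70) mod 7
= 70 mod 7
= 0
Index 0 → Monday


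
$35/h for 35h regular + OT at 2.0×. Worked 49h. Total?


Regular: 35h × $35 = $1225.00
Overtime: 49 - 35 = 14h
OT pay: 14h × $35 × 2.0 = $980.00
Total = $1225.00 + $980.00 = $2205.00

$2205.00


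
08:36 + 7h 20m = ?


Start: 516 minutes from midnight
Add: 440 minutes
Total: 956 minutes
Hours: 956 ÷ 60 = 15 remainder 56

15:56


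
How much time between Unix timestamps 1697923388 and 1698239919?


Difference = 1698239919 - 1697923388 = 316531 seconds
In hours: 316531 / 3600 ≈ 87.9
In days: 316531 / 86400 ≈ 3.66

316531 seconds (87.9 hours / 3.66 days)


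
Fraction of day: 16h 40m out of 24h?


Total minutes: 16×60 + 40 = 1000
Day = 24×60 = 1440 minutes
Fraction = 1000/1440 ≈ 0.6944
As a percentage: 1000/1440 × 100 ≈ 69.44%

0.6944 (69.44%)


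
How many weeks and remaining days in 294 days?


42 weeks 0 days

Weeks: 294 ÷ 7 = 42 remainder 0


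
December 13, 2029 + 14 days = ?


December 27, 2029

Start: December 13, 2029
Add 14 days
December 13 + 14 = December 27, 2029


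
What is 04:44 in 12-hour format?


Hour: 4
4 < 12 → AM

4:44 AM


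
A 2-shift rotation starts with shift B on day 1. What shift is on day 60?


Shift A

Shifts: A, B
Start: B (index 1)
Day 60: (1 + 60 - 1) mod 2
= 60 mod 2
= 0
Index 0 → shift A


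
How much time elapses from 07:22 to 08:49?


End time in minutes: 8×60 + 49 = 529
Start time in minutes: 7×60 + 22 = 442
Difference = 529 - 442 = 87 minutes
= 1 hours 27 minutes

1h 27m


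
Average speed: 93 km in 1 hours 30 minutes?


62.0 km/h

Distance: 93 km
Time: 1h 30m = 90 min = 90/60 = 3/2 hours
Speed = 93 ÷ (3/2) = 93 × 2 / 3 = 186/3 = 62.0 km/h


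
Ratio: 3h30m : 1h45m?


Duration 1: 210 minutes
Duration 2: 105 minutes
Ratio = 210:105
GCD = 105
Simplified = 2:1
As a decimal: 2/1 = 2.00

2:1 (2.00)


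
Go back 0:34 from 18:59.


18:25

Start: 1139 minutes from midnight
Subtract: 34 minutes
Remaining: 1139 - 34 = 1105
Hours: 18, Minutes: 25


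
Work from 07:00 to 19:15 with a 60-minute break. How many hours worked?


11h 15m (675 minutes)

Total time = (19×60+15) - (7×60+0)
= 1155 - 420 = 735 min
Minus break: 735 - 60 = 675 min
= 11h 15m


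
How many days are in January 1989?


Month: January (month 1)
January has 31 days

31 days


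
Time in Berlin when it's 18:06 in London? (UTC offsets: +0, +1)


19:06

Time difference = UTC+1 - UTC+0 = +1 hours
New hour = (18 + 1) mod 24
= 19 mod 24 = 19
Minutes unchanged → 19:06


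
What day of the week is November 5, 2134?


Zeller's congruence:
q=5, m=11, k=34, j=21
h = (5 + ⌊13×12/5⌋ + 34 + ⌊34/4⌋ + ⌊21/4⌋ - 2×21) mod 7
= (5 + 31 + 34 + 8 + 5 - 42) mod 7
= 41 mod 7 = 6
h=6 → Friday

Friday
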